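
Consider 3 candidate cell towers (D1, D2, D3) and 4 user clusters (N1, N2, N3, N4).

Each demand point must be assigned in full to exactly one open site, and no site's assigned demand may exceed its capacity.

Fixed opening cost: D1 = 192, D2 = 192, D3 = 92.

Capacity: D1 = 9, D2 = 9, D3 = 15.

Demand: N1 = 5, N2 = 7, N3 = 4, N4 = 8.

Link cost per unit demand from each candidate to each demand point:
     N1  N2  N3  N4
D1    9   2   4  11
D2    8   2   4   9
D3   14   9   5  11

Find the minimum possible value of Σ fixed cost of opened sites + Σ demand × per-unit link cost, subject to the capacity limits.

491

Open {D2, D3}; cheapest assignment that respects the capacities:
  D2 (cap 9, load 9): N1, N3 — cost 5×8 + 4×4 = 56
  D3 (cap 15, load 15): N2, N4 — cost 7×9 + 8×11 = 151
  Shipping 207, fixed 284 → total 491.
  Any other capacity-feasible assignment to {D2, D3} ships for at least 207.
Compare {D1, D3}: its best feasible assignment gives total 496.
Compare {D1, D2, D3}: its best feasible assignment gives total 634.
Every other set of open sites that can feasibly serve all demand totals ≥ 496 even under its best assignment. Minimum: 491.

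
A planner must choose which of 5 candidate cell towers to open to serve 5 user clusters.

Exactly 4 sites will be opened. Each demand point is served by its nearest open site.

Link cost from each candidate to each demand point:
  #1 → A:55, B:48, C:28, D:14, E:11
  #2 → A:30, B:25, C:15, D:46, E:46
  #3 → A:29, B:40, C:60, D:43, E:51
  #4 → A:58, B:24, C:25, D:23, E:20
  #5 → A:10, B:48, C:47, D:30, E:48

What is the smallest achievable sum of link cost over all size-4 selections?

Open {#1, #2, #4, #5}.
  A→#5 10, B→#4 24, C→#2 15, D→#1 14, E→#1 11  ⇒ total 74.
Compare {#1, #2, #3, #5}: total 75.
Compare {#1, #3, #4, #5}: total 84.
No size-4 selection does better; minimum is 74.

74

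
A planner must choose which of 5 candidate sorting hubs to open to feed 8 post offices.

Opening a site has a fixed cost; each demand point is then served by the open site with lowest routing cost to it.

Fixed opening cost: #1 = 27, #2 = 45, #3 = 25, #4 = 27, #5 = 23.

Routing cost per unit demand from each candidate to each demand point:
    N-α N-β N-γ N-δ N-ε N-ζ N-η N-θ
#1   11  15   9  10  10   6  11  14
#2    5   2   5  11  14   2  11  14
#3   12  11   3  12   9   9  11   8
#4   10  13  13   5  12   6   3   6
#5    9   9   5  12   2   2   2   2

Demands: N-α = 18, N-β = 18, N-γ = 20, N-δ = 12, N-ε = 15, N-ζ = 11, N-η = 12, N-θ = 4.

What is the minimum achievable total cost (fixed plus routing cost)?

450

Open {#2, #3, #4, #5}: assign each demand point to its cheapest open site.
  N-α→#2 18×5=90, N-β→#2 18×2=36, N-γ→#3 20×3=60, N-δ→#4 12×5=60, N-ε→#5 15×2=30, N-ζ→#2 11×2=22, N-η→#5 12×2=24, N-θ→#5 4×2=8
  routing cost 330, fixed 120 → total 450.
Compare {#2, #4, #5}: routing cost 370 + fixed 95 = 465.
Compare {#1, #2, #3, #4, #5}: routing cost 330 + fixed 147 = 477.
Compare {#1, #2, #4, #5}: routing cost 370 + fixed 122 = 492.
All other subsets cost ≥ 465. Minimum total cost: 450.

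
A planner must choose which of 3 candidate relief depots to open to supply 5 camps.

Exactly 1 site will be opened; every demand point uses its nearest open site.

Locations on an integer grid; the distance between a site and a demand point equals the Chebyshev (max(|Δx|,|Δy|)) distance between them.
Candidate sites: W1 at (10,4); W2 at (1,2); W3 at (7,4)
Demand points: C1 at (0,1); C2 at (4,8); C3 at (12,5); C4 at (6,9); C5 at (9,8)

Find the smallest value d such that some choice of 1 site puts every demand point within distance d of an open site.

7

Open {W3}.
  Farthest demand point is C1 at distance 7 (to W3); all others are ≤ 7.
With {W1} the worst case is 10.
With {W2} the worst case is 11.
No size-1 selection achieves below 7.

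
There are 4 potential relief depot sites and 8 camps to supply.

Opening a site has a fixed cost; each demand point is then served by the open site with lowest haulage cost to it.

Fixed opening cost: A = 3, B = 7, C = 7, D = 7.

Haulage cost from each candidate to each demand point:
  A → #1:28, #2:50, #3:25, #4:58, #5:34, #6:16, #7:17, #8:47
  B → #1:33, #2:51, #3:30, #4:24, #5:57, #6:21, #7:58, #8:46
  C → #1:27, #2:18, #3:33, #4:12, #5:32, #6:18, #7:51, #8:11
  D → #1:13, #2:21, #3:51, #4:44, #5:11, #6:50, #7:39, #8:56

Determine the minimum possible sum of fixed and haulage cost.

140

Open {A, C, D}: assign each demand point to its cheapest open site.
  #1→D 13, #2→C 18, #3→A 25, #4→C 12, #5→D 11, #6→A 16, #7→A 17, #8→C 11
  haulage cost 123, fixed 17 → total 140.
Compare {A, B, C, D}: haulage cost 123 + fixed 24 = 147.
Compare {A, C}: haulage cost 158 + fixed 10 = 168.
Compare {C, D}: haulage cost 155 + fixed 14 = 169.
All other subsets cost ≥ 147. Minimum total cost: 140.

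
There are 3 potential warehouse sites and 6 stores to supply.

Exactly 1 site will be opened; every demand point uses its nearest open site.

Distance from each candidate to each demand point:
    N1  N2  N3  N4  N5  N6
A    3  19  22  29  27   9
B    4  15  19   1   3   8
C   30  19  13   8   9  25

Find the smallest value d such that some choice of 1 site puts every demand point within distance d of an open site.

19

Open {B}.
  Farthest demand point is N3 at distance 19 (to B); all others are ≤ 19.
With {A} the worst case is 29.
With {C} the worst case is 30.
No size-1 selection achieves below 19.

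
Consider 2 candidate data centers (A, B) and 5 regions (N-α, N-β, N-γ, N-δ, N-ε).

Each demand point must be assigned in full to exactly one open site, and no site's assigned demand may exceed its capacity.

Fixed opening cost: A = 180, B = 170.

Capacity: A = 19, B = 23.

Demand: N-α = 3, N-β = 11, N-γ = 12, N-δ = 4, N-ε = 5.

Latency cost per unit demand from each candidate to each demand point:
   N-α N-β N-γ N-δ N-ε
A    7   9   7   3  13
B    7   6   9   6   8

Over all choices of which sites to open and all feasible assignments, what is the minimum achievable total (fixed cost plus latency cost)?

Open {A, B}; cheapest assignment that respects the capacities:
  A (cap 19, load 19): N-α, N-γ, N-δ — cost 3×7 + 12×7 + 4×3 = 117
  B (cap 23, load 16): N-β, N-ε — cost 11×6 + 5×8 = 106
  Shipping 223, fixed 350 → total 573.
  Any other capacity-feasible assignment to {A, B} ships for at least 223.
Total demand is 35 and no other set of sites has combined capacity ≥ 35, so {A, B} is the only feasible choice of open sites. Minimum: 573.

573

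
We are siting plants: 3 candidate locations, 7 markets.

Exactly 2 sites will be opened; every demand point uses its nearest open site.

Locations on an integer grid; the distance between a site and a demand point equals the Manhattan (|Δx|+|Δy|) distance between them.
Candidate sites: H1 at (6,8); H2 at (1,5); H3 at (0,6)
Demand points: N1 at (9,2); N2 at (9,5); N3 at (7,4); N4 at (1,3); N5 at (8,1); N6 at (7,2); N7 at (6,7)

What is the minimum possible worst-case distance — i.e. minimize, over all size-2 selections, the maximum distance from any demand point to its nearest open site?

Open {H1, H2}.
  Farthest demand point is N1 at distance 9 (to H1); all others are ≤ 9.
With {H1, H3} the worst case is 9.
With {H2, H3} the worst case is 11.
No size-2 selection achieves below 9.

9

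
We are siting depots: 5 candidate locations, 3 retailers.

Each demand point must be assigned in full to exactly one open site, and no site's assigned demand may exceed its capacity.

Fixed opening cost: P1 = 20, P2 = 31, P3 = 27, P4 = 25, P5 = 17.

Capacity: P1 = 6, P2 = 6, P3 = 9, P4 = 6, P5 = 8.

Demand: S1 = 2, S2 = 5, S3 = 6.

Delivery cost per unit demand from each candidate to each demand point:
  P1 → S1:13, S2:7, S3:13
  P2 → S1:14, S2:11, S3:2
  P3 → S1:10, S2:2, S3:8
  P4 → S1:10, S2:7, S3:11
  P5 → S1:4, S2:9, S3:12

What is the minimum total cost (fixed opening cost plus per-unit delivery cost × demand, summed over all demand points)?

Open {P2, P3}; cheapest assignment that respects the capacities:
  P2 (cap 6, load 6): S3 — cost 6×2 = 12
  P3 (cap 9, load 7): S1, S2 — cost 2×10 + 5×2 = 30
  Shipping 42, fixed 58 → total 100.
  Any other capacity-feasible assignment to {P2, P3} ships for at least 42.
Compare {P2, P3, P5}: its best feasible assignment gives total 105.
Compare {P2, P5}: its best feasible assignment gives total 113.
Every other set of open sites that can feasibly serve all demand totals ≥ 105 even under its best assignment. Minimum: 100.

100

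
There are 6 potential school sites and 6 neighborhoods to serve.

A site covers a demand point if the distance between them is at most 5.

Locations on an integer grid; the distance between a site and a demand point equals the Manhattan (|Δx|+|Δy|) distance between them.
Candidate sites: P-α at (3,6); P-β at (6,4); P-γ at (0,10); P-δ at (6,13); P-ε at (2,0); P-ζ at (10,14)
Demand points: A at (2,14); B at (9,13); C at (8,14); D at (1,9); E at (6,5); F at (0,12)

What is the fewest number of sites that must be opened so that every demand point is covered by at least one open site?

Coverage sets (demand points within 5 of each site):
  P-α: {D, E}
  P-β: {E}
  P-γ: {D, F}
  P-δ: {A, B, C}
  P-ε: {}
  P-ζ: {B, C}
No 2 sites suffice: every size-2 union leaves at least one demand point uncovered.
But {P-α, P-γ, P-δ} covers everything, so the minimum is 3.

3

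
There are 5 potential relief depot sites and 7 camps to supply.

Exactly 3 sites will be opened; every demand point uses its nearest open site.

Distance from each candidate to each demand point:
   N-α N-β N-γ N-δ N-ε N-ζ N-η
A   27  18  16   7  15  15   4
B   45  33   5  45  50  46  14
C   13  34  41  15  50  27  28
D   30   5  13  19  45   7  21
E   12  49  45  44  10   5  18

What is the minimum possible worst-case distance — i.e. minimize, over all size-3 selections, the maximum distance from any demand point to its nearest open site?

13

Open {A, D, E}.
  Farthest demand point is N-γ at distance 13 (to D); all others are ≤ 13.
With {A, C, D} the worst case is 15.
With {A, B, C} the worst case is 18.
No size-3 selection achieves below 13.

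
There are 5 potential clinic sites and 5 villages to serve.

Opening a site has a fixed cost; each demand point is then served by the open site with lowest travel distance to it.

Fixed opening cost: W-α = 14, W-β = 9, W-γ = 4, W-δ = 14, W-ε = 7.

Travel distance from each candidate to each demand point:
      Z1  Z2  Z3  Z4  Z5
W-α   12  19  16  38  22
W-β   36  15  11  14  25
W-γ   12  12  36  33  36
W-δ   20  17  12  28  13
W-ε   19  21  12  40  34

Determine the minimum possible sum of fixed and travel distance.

87

Open {W-β, W-γ}: assign each demand point to its cheapest open site.
  Z1→W-γ 12, Z2→W-γ 12, Z3→W-β 11, Z4→W-β 14, Z5→W-β 25
  travel distance 74, fixed 13 → total 87.
Compare {W-β, W-γ, W-δ}: travel distance 62 + fixed 27 = 89.
Compare {W-β, W-γ, W-ε}: travel distance 74 + fixed 20 = 94.
Compare {W-γ, W-δ}: travel distance 77 + fixed 18 = 95.
All other subsets cost ≥ 89. Minimum total cost: 87.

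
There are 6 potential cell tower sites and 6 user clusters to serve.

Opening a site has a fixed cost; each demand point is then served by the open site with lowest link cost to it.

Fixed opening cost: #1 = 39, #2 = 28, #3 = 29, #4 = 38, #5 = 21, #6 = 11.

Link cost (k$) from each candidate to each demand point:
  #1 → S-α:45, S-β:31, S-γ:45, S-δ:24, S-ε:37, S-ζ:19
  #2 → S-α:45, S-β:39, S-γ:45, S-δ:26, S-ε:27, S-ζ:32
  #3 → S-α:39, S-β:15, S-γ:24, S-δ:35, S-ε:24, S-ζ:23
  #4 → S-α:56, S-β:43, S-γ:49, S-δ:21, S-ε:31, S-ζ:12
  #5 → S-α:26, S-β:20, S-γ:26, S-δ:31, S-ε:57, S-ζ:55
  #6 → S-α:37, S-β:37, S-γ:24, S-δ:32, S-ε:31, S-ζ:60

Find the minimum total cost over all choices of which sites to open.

189

Open {#3}: assign each demand point to its cheapest open site.
  S-α→#3 39, S-β→#3 15, S-γ→#3 24, S-δ→#3 35, S-ε→#3 24, S-ζ→#3 23
  link cost 160, fixed 29 → total 189.
Compare {#3, #5}: link cost 143 + fixed 50 = 193.
Compare {#3, #6}: link cost 155 + fixed 40 = 195.
Compare {#4, #5}: link cost 136 + fixed 59 = 195.
All other subsets cost ≥ 193. Minimum total cost: 189.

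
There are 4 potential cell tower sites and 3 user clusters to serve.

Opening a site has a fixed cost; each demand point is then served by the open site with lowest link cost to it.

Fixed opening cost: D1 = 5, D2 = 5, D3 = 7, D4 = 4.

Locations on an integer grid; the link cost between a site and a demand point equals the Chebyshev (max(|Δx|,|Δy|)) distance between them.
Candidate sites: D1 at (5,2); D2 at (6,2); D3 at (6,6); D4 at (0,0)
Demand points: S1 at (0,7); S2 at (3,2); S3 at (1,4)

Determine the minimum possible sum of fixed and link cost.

16

Open {D1}: assign each demand point to its cheapest open site.
  S1→D1 5, S2→D1 2, S3→D1 4
  link cost 11, fixed 5 → total 16.
Compare {D4}: link cost 14 + fixed 4 = 18.
Compare {D2}: link cost 14 + fixed 5 = 19.
Compare {D1, D4}: link cost 11 + fixed 9 = 20.
All other subsets cost ≥ 18. Minimum total cost: 16.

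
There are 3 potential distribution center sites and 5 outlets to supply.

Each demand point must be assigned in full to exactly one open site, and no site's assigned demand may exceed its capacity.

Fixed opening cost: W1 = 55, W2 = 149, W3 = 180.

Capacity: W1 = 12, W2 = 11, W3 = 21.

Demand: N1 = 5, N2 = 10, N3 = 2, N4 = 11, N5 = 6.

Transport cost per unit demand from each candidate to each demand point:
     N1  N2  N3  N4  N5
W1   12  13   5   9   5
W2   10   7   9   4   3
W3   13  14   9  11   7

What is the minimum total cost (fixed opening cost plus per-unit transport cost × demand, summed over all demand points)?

673

Open {W1, W2, W3}; cheapest assignment that respects the capacities:
  W1 (cap 12, load 8): N3, N5 — cost 2×5 + 6×5 = 40
  W2 (cap 11, load 11): N4 — cost 11×4 = 44
  W3 (cap 21, load 15): N1, N2 — cost 5×13 + 10×14 = 205
  Shipping 289, fixed 384 → total 673.
  Any other capacity-feasible assignment to {W1, W2, W3} ships for at least 289.
Total demand is 34 and no other set of sites has combined capacity ≥ 34, so {W1, W2, W3} is the only feasible choice of open sites. Minimum: 673.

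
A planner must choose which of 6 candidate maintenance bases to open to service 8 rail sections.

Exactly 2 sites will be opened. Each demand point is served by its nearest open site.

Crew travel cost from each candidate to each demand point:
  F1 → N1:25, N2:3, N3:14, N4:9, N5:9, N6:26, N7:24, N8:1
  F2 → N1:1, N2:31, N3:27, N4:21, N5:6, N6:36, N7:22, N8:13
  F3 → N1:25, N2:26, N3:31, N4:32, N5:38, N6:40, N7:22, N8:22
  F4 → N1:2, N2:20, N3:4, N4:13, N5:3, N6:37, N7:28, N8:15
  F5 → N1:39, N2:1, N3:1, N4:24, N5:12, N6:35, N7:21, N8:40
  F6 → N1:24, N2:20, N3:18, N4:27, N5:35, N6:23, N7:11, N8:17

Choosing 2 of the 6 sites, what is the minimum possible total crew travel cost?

72

Open {F1, F4}.
  N1→F4 2, N2→F1 3, N3→F4 4, N4→F1 9, N5→F4 3, N6→F1 26, N7→F1 24, N8→F1 1  ⇒ total 72.
Compare {F1, F2}: total 82.
Compare {F4, F5}: total 91.
No size-2 selection does better; minimum is 72.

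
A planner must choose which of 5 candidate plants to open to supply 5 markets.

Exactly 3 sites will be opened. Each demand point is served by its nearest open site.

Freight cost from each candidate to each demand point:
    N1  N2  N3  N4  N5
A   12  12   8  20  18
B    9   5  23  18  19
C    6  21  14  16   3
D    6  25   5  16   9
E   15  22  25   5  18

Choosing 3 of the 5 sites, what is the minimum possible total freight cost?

30

Open {B, D, E}.
  N1→D 6, N2→B 5, N3→D 5, N4→E 5, N5→D 9  ⇒ total 30.
Compare {B, C, E}: total 33.
Compare {A, C, E}: total 34.
No size-3 selection does better; minimum is 30.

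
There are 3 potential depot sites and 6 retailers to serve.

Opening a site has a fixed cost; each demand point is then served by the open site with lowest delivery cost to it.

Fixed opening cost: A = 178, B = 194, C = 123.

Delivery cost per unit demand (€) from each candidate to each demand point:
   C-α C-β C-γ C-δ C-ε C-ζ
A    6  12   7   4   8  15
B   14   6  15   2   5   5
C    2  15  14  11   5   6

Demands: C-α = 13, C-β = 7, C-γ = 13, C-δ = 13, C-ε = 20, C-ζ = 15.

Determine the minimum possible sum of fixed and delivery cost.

744

Open {A, C}: assign each demand point to its cheapest open site.
  C-α→C 13×2=26, C-β→A 7×12=84, C-γ→A 13×7=91, C-δ→A 13×4=52, C-ε→C 20×5=100, C-ζ→C 15×6=90
  delivery cost 443, fixed 301 → total 744.
Compare {B, C}: delivery cost 451 + fixed 317 = 768.
Compare {C}: delivery cost 646 + fixed 123 = 769.
Compare {A, B}: delivery cost 412 + fixed 372 = 784.
All other subsets cost ≥ 768. Minimum total cost: 744.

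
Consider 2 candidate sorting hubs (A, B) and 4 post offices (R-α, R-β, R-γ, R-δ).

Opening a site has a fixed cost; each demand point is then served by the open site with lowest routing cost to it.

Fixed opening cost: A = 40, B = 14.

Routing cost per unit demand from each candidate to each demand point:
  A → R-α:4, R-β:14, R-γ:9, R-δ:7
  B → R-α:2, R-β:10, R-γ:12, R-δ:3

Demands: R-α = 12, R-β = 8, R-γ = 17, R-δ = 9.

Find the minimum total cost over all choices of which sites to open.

Open {A, B}: assign each demand point to its cheapest open site.
  R-α→B 12×2=24, R-β→B 8×10=80, R-γ→A 17×9=153, R-δ→B 9×3=27
  routing cost 284, fixed 54 → total 338.
Compare {B}: routing cost 335 + fixed 14 = 349.
Compare {A}: routing cost 376 + fixed 40 = 416.

338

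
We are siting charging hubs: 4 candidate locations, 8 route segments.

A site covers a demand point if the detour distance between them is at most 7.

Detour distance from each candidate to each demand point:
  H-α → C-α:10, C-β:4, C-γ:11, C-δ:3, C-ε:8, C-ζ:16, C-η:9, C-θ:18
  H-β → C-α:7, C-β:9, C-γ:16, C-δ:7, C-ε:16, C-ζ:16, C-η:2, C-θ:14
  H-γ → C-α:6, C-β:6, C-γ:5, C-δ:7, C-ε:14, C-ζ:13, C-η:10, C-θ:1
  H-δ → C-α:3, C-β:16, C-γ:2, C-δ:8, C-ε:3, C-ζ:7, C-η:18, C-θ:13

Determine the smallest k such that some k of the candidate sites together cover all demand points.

Coverage sets (demand points within 7 of each site):
  H-α: {C-β, C-δ}
  H-β: {C-α, C-δ, C-η}
  H-γ: {C-α, C-β, C-γ, C-δ, C-θ}
  H-δ: {C-α, C-γ, C-ε, C-ζ}
No 2 sites suffice: every size-2 union leaves at least one demand point uncovered.
But {H-β, H-γ, H-δ} covers everything, so the minimum is 3.

3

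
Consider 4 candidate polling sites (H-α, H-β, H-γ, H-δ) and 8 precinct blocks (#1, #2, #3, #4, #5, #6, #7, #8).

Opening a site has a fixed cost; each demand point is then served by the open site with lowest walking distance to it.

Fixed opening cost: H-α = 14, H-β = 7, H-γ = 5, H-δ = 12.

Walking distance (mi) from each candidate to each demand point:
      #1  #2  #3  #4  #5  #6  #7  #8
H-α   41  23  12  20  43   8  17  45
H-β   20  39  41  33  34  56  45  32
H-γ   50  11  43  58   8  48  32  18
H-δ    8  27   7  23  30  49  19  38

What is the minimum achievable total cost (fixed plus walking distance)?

Open {H-α, H-γ, H-δ}: assign each demand point to its cheapest open site.
  #1→H-δ 8, #2→H-γ 11, #3→H-δ 7, #4→H-α 20, #5→H-γ 8, #6→H-α 8, #7→H-α 17, #8→H-γ 18
  walking distance 97, fixed 31 → total 128.
Compare {H-α, H-β, H-γ, H-δ}: walking distance 97 + fixed 38 = 135.
Compare {H-α, H-β, H-γ}: walking distance 114 + fixed 26 = 140.
Compare {H-α, H-γ}: walking distance 135 + fixed 19 = 154.
All other subsets cost ≥ 135. Minimum total cost: 128.

128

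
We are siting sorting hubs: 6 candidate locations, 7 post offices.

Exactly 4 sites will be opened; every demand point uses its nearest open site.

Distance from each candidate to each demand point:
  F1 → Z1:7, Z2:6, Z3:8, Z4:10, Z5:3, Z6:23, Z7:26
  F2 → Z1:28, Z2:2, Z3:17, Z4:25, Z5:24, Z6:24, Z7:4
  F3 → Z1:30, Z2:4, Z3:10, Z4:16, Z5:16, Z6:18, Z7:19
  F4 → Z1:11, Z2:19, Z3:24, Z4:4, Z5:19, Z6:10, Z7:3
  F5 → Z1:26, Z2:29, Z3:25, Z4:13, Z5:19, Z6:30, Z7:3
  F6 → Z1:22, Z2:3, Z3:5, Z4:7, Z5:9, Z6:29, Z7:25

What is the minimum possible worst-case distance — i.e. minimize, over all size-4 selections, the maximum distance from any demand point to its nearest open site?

Open {F1, F2, F3, F4}.
  Farthest demand point is Z6 at distance 10 (to F4); all others are ≤ 10.
With {F1, F2, F4, F5} the worst case is 10.
With {F1, F2, F4, F6} the worst case is 10.
No size-4 selection achieves below 10.

10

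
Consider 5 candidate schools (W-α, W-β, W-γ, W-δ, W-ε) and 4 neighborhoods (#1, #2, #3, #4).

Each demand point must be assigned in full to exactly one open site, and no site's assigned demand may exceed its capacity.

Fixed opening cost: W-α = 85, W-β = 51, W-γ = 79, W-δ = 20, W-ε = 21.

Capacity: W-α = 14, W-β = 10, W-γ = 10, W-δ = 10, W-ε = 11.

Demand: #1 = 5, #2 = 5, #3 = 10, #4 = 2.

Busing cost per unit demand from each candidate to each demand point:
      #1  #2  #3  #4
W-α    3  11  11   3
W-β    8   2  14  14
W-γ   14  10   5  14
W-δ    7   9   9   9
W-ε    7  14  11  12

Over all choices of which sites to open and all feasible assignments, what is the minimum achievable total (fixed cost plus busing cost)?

251

Open {W-β, W-δ, W-ε}; cheapest assignment that respects the capacities:
  W-β (cap 10, load 5): #2 — cost 5×2 = 10
  W-δ (cap 10, load 10): #3 — cost 10×9 = 90
  W-ε (cap 11, load 7): #1, #4 — cost 5×7 + 2×12 = 59
  Shipping 159, fixed 92 → total 251.
  Any other capacity-feasible assignment to {W-β, W-δ, W-ε} ships for at least 159.
Compare {W-β, W-γ, W-δ}: its best feasible assignment gives total 263.
Compare {W-γ, W-δ, W-ε}: its best feasible assignment gives total 268.
Every other set of open sites that can feasibly serve all demand totals ≥ 263 even under its best assignment. Minimum: 251.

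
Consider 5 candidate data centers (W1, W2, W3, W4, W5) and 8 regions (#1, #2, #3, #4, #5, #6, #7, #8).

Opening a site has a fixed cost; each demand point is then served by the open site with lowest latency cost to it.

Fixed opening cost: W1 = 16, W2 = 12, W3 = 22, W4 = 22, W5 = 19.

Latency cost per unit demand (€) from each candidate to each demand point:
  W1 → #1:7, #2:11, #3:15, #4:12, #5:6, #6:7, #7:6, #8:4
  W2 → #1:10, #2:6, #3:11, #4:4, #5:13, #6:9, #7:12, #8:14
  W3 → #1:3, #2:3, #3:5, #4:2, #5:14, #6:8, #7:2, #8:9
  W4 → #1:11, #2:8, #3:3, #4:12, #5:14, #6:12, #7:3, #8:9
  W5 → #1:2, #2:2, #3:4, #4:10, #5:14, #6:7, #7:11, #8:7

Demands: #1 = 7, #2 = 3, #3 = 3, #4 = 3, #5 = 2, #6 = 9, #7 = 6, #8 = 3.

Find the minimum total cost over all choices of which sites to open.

Open {W1, W3}: assign each demand point to its cheapest open site.
  #1→W3 7×3=21, #2→W3 3×3=9, #3→W3 3×5=15, #4→W3 3×2=6, #5→W1 2×6=12, #6→W1 9×7=63, #7→W3 6×2=12, #8→W1 3×4=12
  latency cost 150, fixed 38 → total 188.
Compare {W1, W3, W5}: latency cost 137 + fixed 57 = 194.
Compare {W1, W2, W3}: latency cost 150 + fixed 50 = 200.
Compare {W3, W5}: latency cost 162 + fixed 41 = 203.
All other subsets cost ≥ 194. Minimum total cost: 188.

188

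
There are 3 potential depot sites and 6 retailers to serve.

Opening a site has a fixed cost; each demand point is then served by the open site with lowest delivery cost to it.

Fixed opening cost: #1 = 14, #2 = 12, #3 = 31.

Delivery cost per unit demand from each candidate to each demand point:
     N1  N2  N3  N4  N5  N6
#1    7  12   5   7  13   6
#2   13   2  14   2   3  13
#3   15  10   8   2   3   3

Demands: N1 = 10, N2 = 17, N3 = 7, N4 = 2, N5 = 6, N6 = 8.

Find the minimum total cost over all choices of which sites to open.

Open {#1, #2}: assign each demand point to its cheapest open site.
  N1→#1 10×7=70, N2→#2 17×2=34, N3→#1 7×5=35, N4→#2 2×2=4, N5→#2 6×3=18, N6→#1 8×6=48
  delivery cost 209, fixed 26 → total 235.
Compare {#1, #2, #3}: delivery cost 185 + fixed 57 = 242.
Compare {#2, #3}: delivery cost 266 + fixed 43 = 309.
Compare {#1, #3}: delivery cost 321 + fixed 45 = 366.
All other subsets cost ≥ 242. Minimum total cost: 235.

235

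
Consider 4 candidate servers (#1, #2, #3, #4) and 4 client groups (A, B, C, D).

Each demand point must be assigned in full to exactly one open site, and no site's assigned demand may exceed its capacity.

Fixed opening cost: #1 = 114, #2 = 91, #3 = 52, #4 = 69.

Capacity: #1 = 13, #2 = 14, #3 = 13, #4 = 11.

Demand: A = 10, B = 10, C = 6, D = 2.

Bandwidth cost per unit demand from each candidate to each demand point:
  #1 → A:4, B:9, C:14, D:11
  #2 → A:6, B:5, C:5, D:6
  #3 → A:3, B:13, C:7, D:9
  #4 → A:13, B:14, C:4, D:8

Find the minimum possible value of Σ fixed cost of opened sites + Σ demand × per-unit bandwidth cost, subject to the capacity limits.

Open {#2, #3, #4}; cheapest assignment that respects the capacities:
  #2 (cap 14, load 12): B, D — cost 10×5 + 2×6 = 62
  #3 (cap 13, load 10): A — cost 10×3 = 30
  #4 (cap 11, load 6): C — cost 6×4 = 24
  Shipping 116, fixed 212 → total 328.
  Any other capacity-feasible assignment to {#2, #3, #4} ships for at least 116.
Compare {#1, #3, #4}: its best feasible assignment gives total 395.
Compare {#1, #2, #4}: its best feasible assignment gives total 400.
Every other set of open sites that can feasibly serve all demand totals ≥ 395 even under its best assignment. Minimum: 328.

328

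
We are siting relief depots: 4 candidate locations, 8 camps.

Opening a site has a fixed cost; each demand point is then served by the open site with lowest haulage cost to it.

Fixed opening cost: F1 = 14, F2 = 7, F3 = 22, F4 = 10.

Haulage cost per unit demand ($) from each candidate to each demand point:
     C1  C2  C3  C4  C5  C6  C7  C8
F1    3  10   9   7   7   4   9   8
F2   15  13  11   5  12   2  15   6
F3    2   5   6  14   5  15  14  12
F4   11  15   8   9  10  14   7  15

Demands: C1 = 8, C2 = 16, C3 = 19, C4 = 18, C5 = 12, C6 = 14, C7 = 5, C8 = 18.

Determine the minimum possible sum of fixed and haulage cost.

570

Open {F2, F3, F4}: assign each demand point to its cheapest open site.
  C1→F3 8×2=16, C2→F3 16×5=80, C3→F3 19×6=114, C4→F2 18×5=90, C5→F3 12×5=60, C6→F2 14×2=28, C7→F4 5×7=35, C8→F2 18×6=108
  haulage cost 531, fixed 39 → total 570.
Compare {F1, F2, F3}: haulage cost 541 + fixed 43 = 584.
Compare {F1, F2, F3, F4}: haulage cost 531 + fixed 53 = 584.
Compare {F2, F3}: haulage cost 566 + fixed 29 = 595.
All other subsets cost ≥ 584. Minimum total cost: 570.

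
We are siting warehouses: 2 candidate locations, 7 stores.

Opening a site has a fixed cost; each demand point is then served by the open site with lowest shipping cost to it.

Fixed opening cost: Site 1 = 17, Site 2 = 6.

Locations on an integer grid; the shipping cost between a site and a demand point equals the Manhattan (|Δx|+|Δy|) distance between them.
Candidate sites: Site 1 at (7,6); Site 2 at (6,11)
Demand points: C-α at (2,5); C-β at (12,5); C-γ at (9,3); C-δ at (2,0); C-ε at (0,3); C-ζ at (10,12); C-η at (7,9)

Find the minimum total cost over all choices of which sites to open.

Open {Site 1}: assign each demand point to its cheapest open site.
  C-α→Site 1 6, C-β→Site 1 6, C-γ→Site 1 5, C-δ→Site 1 11, C-ε→Site 1 10, C-ζ→Site 1 9, C-η→Site 1 3
  shipping cost 50, fixed 17 → total 67.
Compare {Site 1, Site 2}: shipping cost 46 + fixed 23 = 69.
Compare {Site 2}: shipping cost 70 + fixed 6 = 76.

67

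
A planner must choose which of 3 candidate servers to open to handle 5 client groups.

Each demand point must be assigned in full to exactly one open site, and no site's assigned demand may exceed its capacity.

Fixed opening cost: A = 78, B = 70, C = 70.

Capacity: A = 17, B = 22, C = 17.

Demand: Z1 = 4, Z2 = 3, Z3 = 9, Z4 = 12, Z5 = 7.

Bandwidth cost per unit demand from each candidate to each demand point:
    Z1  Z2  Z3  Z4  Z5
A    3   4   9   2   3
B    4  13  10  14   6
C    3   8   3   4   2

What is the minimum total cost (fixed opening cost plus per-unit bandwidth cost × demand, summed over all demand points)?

311

Open {A, B, C}; cheapest assignment that respects the capacities:
  A (cap 17, load 15): Z2, Z4 — cost 3×4 + 12×2 = 36
  B (cap 22, load 4): Z1 — cost 4×4 = 16
  C (cap 17, load 16): Z3, Z5 — cost 9×3 + 7×2 = 41
  Shipping 93, fixed 218 → total 311.
  Any other capacity-feasible assignment to {A, B, C} ships for at least 93.
Compare {A, B}: its best feasible assignment gives total 332.
Compare {B, C}: its best feasible assignment gives total 360.
Every other set of open sites that can feasibly serve all demand totals ≥ 332 even under its best assignment. Minimum: 311.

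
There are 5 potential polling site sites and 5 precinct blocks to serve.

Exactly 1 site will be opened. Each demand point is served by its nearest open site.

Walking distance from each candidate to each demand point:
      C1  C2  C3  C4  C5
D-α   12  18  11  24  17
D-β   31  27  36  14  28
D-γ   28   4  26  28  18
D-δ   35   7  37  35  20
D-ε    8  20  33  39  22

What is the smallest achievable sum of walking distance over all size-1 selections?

Open {D-α}.
  C1→D-α 12, C2→D-α 18, C3→D-α 11, C4→D-α 24, C5→D-α 17  ⇒ total 82.
Compare {D-γ}: total 104.
Compare {D-ε}: total 122.
No size-1 selection does better; minimum is 82.

82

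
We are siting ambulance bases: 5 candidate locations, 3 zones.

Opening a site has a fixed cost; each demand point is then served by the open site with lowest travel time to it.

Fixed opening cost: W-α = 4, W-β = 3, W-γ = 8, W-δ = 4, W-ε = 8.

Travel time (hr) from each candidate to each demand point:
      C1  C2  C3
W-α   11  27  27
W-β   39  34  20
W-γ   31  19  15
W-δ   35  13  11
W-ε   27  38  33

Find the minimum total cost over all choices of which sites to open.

Open {W-α, W-δ}: assign each demand point to its cheapest open site.
  C1→W-α 11, C2→W-δ 13, C3→W-δ 11
  travel time 35, fixed 8 → total 43.
Compare {W-α, W-β, W-δ}: travel time 35 + fixed 11 = 46.
Compare {W-α, W-γ, W-δ}: travel time 35 + fixed 16 = 51.
Compare {W-α, W-δ, W-ε}: travel time 35 + fixed 16 = 51.
All other subsets cost ≥ 46. Minimum total cost: 43.

43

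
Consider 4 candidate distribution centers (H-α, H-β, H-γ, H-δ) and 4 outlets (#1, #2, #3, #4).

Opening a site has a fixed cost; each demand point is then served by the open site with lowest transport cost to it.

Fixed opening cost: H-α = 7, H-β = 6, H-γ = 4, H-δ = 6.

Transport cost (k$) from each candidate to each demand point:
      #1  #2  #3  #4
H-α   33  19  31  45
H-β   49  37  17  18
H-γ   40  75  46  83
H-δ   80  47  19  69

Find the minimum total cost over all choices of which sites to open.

100

Open {H-α, H-β}: assign each demand point to its cheapest open site.
  #1→H-α 33, #2→H-α 19, #3→H-β 17, #4→H-β 18
  transport cost 87, fixed 13 → total 100.
Compare {H-α, H-β, H-γ}: transport cost 87 + fixed 17 = 104.
Compare {H-α, H-β, H-δ}: transport cost 87 + fixed 19 = 106.
Compare {H-α, H-β, H-γ, H-δ}: transport cost 87 + fixed 23 = 110.
All other subsets cost ≥ 104. Minimum total cost: 100.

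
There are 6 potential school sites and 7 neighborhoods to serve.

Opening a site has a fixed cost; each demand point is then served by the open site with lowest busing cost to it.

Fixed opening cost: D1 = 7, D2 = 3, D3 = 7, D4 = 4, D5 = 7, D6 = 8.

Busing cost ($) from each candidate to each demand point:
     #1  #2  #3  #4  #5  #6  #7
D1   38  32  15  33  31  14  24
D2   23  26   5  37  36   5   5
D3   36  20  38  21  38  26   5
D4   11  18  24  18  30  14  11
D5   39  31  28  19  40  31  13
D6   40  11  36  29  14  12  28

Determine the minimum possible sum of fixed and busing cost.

Open {D2, D4, D6}: assign each demand point to its cheapest open site.
  #1→D4 11, #2→D6 11, #3→D2 5, #4→D4 18, #5→D6 14, #6→D2 5, #7→D2 5
  busing cost 69, fixed 15 → total 84.
Compare {D1, D2, D4, D6}: busing cost 69 + fixed 22 = 91.
Compare {D2, D3, D4, D6}: busing cost 69 + fixed 22 = 91.
Compare {D2, D4, D5, D6}: busing cost 69 + fixed 22 = 91.
All other subsets cost ≥ 91. Minimum total cost: 84.

84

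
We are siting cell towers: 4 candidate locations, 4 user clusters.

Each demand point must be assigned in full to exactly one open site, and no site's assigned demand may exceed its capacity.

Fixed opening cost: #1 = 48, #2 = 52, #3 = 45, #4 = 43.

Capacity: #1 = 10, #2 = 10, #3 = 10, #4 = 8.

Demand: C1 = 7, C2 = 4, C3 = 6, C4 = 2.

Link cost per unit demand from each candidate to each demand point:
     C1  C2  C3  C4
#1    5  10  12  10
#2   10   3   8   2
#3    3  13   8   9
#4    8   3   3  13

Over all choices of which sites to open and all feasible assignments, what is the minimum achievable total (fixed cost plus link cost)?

195

Open {#2, #3, #4}; cheapest assignment that respects the capacities:
  #2 (cap 10, load 6): C2, C4 — cost 4×3 + 2×2 = 16
  #3 (cap 10, load 7): C1 — cost 7×3 = 21
  #4 (cap 8, load 6): C3 — cost 6×3 = 18
  Shipping 55, fixed 140 → total 195.
  Any other capacity-feasible assignment to {#2, #3, #4} ships for at least 55.
Compare {#2, #3}: its best feasible assignment gives total 196.
Compare {#1, #2, #4}: its best feasible assignment gives total 212.
Every other set of open sites that can feasibly serve all demand totals ≥ 196 even under its best assignment. Minimum: 195.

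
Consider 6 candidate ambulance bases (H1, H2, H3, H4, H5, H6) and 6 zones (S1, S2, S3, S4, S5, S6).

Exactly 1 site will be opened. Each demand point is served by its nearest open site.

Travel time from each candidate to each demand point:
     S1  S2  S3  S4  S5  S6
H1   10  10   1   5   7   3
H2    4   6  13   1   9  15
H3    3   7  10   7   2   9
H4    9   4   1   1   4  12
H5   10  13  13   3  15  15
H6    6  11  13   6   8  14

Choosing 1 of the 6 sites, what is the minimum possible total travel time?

Open {H4}.
  S1→H4 9, S2→H4 4, S3→H4 1, S4→H4 1, S5→H4 4, S6→H4 12  ⇒ total 31.
Compare {H1}: total 36.
Compare {H3}: total 38.
No size-1 selection does better; minimum is 31.

31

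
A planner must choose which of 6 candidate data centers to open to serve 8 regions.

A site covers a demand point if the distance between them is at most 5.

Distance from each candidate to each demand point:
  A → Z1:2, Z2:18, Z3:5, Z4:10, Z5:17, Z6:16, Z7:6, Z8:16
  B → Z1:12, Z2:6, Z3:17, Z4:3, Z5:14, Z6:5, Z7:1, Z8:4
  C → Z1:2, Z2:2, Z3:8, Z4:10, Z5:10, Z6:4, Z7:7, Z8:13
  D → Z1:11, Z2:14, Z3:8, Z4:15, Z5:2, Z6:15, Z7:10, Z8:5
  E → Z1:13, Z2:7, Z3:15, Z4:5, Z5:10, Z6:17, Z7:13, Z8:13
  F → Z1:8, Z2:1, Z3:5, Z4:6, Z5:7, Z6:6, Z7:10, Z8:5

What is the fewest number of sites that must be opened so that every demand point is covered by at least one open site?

4

Coverage sets (demand points within 5 of each site):
  A: {Z1, Z3}
  B: {Z4, Z6, Z7, Z8}
  C: {Z1, Z2, Z6}
  D: {Z5, Z8}
  E: {Z4}
  F: {Z2, Z3, Z8}
No 3 sites suffice: every size-3 union leaves at least one demand point uncovered.
But {A, B, C, D} covers everything, so the minimum is 4.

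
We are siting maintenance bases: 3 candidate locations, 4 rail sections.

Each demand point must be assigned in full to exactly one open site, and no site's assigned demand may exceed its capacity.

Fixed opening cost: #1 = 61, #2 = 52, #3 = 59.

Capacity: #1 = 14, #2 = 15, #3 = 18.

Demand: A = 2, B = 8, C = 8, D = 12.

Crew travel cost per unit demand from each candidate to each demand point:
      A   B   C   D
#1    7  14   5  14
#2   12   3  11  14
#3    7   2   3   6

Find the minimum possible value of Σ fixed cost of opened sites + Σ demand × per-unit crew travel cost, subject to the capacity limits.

Open {#1, #2, #3}; cheapest assignment that respects the capacities:
  #1 (cap 14, load 10): A, C — cost 2×7 + 8×5 = 54
  #2 (cap 15, load 8): B — cost 8×3 = 24
  #3 (cap 18, load 12): D — cost 12×6 = 72
  Shipping 150, fixed 172 → total 322.
  Any other capacity-feasible assignment to {#1, #2, #3} ships for at least 150.
Compare {#2, #3}: its best feasible assignment gives total 333.
Compare {#1, #3}: its best feasible assignment gives total 342.
Every other set of open sites that can feasibly serve all demand totals ≥ 333 even under its best assignment. Minimum: 322.

322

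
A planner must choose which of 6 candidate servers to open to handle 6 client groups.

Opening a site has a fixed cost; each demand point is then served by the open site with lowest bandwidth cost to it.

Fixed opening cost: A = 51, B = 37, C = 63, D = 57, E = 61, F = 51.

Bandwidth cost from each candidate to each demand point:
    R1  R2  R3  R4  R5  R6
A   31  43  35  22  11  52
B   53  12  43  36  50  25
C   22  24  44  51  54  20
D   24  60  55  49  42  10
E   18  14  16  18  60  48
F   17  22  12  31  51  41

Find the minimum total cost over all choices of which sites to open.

224

Open {A, B}: assign each demand point to its cheapest open site.
  R1→A 31, R2→B 12, R3→A 35, R4→A 22, R5→A 11, R6→B 25
  bandwidth cost 136, fixed 88 → total 224.
Compare {F}: bandwidth cost 174 + fixed 51 = 225.
Compare {A, F}: bandwidth cost 125 + fixed 102 = 227.
Compare {E}: bandwidth cost 174 + fixed 61 = 235.
All other subsets cost ≥ 225. Minimum total cost: 224.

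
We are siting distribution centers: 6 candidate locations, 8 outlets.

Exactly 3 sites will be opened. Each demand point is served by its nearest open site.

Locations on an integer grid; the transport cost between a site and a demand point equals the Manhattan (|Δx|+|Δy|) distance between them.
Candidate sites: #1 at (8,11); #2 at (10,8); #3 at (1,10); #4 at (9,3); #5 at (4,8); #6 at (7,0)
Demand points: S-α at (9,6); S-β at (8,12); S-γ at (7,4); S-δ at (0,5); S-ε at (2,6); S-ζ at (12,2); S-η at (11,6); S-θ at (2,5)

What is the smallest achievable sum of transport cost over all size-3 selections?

32

Open {#1, #4, #5}.
  S-α→#4 3, S-β→#1 1, S-γ→#4 3, S-δ→#5 7, S-ε→#5 4, S-ζ→#4 4, S-η→#4 5, S-θ→#5 5  ⇒ total 32.
Compare {#1, #3, #4}: total 33.
Compare {#2, #4, #5}: total 35.
No size-3 selection does better; minimum is 32.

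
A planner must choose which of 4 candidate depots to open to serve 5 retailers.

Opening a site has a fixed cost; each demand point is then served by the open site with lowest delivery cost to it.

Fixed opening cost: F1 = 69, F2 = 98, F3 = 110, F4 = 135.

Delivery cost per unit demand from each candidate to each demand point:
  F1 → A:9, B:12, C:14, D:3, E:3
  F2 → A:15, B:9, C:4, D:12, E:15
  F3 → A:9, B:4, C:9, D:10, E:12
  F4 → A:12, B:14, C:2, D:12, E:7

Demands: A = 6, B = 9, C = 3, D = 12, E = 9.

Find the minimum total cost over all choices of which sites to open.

336

Open {F1}: assign each demand point to its cheapest open site.
  A→F1 6×9=54, B→F1 9×12=108, C→F1 3×14=42, D→F1 12×3=36, E→F1 9×3=27
  delivery cost 267, fixed 69 → total 336.
Compare {F1, F3}: delivery cost 180 + fixed 179 = 359.
Compare {F1, F2}: delivery cost 210 + fixed 167 = 377.
Compare {F1, F4}: delivery cost 231 + fixed 204 = 435.
All other subsets cost ≥ 359. Minimum total cost: 336.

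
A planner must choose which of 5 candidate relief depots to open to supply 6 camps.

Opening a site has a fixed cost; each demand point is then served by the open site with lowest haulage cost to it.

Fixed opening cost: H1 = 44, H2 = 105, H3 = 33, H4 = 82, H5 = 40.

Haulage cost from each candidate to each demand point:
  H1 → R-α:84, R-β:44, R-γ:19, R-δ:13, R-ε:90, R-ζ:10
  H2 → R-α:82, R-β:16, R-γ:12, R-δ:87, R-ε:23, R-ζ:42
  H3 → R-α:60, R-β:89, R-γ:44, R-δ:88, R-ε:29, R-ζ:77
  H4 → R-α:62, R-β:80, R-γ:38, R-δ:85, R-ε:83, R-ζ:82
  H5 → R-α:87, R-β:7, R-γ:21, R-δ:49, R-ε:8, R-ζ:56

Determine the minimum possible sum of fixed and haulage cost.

225

Open {H1, H5}: assign each demand point to its cheapest open site.
  R-α→H1 84, R-β→H5 7, R-γ→H1 19, R-δ→H1 13, R-ε→H5 8, R-ζ→H1 10
  haulage cost 141, fixed 84 → total 225.
Compare {H1, H3, H5}: haulage cost 117 + fixed 117 = 234.
Compare {H1, H3}: haulage cost 175 + fixed 77 = 252.
Compare {H5}: haulage cost 228 + fixed 40 = 268.
All other subsets cost ≥ 234. Minimum total cost: 225.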